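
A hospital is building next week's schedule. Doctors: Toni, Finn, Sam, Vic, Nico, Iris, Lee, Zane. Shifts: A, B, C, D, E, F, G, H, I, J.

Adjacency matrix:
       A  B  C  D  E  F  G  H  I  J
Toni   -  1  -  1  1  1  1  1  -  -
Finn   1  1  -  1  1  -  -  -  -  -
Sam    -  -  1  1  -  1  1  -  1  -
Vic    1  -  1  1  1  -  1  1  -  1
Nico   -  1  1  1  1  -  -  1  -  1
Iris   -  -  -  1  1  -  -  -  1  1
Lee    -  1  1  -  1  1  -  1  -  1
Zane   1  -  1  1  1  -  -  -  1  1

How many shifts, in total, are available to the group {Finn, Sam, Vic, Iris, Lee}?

The union of neighbours of {Finn, Sam, Vic, Iris, Lee} is {A, B, C, D, E, F, G, H, I, J}, which has 10 elements.
Since |N(S)| = 10 ≥ |S| = 5, Hall's condition holds for this subset.

10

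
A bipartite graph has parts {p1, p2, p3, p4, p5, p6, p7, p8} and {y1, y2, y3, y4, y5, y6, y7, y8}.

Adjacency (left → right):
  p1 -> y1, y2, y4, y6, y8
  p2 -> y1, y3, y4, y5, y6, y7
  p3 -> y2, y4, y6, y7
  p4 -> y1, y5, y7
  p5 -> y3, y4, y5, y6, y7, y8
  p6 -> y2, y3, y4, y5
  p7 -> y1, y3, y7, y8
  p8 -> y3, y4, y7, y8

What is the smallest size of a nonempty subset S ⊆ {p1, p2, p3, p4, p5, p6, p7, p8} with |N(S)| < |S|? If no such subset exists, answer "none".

A matching saturating every left vertex exists, for instance p1→y8, p2→y6, p3→y2, p4→y5, p5→y7, p6→y4, p7→y1, p8→y3.
By Hall's marriage theorem, this means |N(S)| ≥ |S| for every subset S, so no violating subset exists.

none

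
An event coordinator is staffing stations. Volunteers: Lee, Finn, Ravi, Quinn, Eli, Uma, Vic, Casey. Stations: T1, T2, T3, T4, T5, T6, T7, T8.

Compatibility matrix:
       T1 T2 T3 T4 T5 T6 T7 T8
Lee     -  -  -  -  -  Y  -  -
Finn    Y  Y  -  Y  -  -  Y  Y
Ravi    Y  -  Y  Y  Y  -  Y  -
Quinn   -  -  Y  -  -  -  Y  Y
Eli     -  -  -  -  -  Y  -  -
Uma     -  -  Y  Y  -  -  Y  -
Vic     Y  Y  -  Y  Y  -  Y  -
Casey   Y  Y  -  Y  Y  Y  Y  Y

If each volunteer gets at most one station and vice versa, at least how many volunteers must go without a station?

1

A valid assignment of size 7: Lee–T6, Finn–T1, Ravi–T5, Quinn–T8, Uma–T3, Vic–T4, Casey–T7.
The set {Lee, Eli} has only 1 neighbour ({T6}), so by Hall's theorem at most 7 of the 8 volunteers can be matched.
That matches 7 of the 8, leaving 1 unmatched; no matching can do better.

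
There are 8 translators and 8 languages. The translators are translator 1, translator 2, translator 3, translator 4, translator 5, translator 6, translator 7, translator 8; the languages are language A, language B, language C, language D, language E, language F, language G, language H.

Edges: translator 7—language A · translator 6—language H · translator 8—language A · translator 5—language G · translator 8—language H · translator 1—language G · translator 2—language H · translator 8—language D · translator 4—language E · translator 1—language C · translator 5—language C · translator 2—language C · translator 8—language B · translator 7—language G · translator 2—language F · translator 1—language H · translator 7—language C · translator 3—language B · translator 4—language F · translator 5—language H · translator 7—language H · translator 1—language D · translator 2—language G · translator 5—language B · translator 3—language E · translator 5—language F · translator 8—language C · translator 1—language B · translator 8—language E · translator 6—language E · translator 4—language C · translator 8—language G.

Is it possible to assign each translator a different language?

A valid assignment of size 8: translator 1→language B, translator 2→language C, translator 3→language E, translator 4→language F, translator 5→language G, translator 6→language H, translator 7→language A, translator 8→language D.
Every translator is matched, so this is a perfect matching.

Yes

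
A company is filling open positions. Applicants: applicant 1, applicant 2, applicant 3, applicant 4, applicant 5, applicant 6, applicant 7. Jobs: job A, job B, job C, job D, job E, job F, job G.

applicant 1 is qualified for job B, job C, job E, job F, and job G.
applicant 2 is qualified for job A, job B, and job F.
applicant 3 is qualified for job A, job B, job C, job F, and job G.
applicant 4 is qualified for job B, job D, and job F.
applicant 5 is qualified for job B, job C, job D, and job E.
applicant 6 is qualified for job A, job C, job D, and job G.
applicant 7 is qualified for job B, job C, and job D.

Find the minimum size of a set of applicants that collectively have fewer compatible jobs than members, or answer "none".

none

A matching saturating every applicant exists, for instance applicant 1→job B, applicant 2→job A, applicant 3→job C, applicant 4→job F, applicant 5→job E, applicant 6→job G, applicant 7→job D.
By Hall's marriage theorem, this means |N(S)| ≥ |S| for every subset S, so no violating subset exists.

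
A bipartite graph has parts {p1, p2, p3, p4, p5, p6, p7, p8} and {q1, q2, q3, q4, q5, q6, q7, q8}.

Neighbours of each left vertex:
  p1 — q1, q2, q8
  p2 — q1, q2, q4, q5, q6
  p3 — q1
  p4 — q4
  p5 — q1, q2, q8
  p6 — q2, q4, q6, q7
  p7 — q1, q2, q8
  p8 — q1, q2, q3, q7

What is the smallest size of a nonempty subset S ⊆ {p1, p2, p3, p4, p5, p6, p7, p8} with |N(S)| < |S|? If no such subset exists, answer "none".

4

Take S = {p1, p3, p5, p7}. Its neighbourhood is {q1, q2, q8}, so |N(S)| = 3 < |S| = 4.
Every subset of size less than 4 has at least as many neighbours as members, so 4 is the minimum.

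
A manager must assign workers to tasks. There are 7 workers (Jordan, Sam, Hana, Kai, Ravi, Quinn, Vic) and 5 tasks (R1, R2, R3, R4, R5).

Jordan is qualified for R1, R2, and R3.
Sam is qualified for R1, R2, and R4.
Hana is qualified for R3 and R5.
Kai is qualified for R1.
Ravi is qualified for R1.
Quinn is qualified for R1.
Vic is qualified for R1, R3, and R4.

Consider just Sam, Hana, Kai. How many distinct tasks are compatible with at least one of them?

The union of neighbours of {Sam, Hana, Kai} is {R1, R2, R3, R4, R5}, which has 5 elements.
Since |N(S)| = 5 ≥ |S| = 3, Hall's condition holds for this subset.

5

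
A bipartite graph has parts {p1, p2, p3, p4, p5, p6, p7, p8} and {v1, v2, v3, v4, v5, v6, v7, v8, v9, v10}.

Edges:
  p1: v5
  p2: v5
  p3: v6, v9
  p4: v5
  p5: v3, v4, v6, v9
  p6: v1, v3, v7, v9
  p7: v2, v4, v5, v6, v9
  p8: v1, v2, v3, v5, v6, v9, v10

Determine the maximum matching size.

6

For example, pair p1-v5, p3-v9, p5-v6, p6-v7, p7-v2, p8-v10.
The set {p1, p2, p4} has only 1 neighbour ({v5}), so by Hall's theorem at most 6 of the 8 left vertices can be matched.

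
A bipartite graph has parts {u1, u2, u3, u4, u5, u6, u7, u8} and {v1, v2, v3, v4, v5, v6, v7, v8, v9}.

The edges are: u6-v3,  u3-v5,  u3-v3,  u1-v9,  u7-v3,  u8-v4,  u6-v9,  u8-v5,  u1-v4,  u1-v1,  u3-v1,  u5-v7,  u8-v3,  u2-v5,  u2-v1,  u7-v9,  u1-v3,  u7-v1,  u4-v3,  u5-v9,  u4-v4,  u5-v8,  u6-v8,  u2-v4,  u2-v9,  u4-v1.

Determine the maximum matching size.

7

A valid assignment of size 7: u1-v9, u2-v5, u3-v3, u4-v4, u5-v7, u6-v8, u7-v1.
The set {u1, u2, u3, u4, u7, u8} has only 5 neighbours ({v1, v3, v4, v5, v9}), so by Hall's theorem at most 7 of the 8 left vertices can be matched.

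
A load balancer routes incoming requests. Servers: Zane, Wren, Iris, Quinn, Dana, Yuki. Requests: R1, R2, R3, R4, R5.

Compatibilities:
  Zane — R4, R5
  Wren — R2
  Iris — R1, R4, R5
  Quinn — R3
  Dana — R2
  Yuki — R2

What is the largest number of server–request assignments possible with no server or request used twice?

For example, pair Zane→R5, Wren→R2, Iris→R4, Quinn→R3.
The set {Wren, Dana, Yuki} has only 1 neighbour ({R2}), so by Hall's theorem at most 4 of the 6 servers can be matched.

4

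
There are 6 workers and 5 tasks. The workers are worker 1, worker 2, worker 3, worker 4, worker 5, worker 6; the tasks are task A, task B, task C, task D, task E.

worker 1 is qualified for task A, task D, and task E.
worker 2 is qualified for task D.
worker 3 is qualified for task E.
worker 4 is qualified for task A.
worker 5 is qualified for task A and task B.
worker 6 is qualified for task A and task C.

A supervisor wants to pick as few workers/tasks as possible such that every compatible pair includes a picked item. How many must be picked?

The 5 edges worker 1–task A, worker 2–task D, worker 3–task E, worker 5–task B, worker 6–task C form a matching, so any vertex cover needs at least 5 vertices (one per matched edge).
Conversely {worker 5, worker 6, task A, task D, task E} meets every edge and has exactly 5 vertices, so 5 is optimal.

5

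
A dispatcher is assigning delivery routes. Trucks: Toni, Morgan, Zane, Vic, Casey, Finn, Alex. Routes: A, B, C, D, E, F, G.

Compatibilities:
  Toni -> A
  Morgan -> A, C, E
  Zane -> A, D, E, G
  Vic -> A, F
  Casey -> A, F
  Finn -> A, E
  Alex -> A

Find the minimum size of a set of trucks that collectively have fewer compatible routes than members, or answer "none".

2

Take S = {Toni, Alex}. Its neighbourhood is {A}, so |N(S)| = 1 < |S| = 2.
No single vertex violates Hall's condition since each has at least one neighbour, so 2 is the minimum.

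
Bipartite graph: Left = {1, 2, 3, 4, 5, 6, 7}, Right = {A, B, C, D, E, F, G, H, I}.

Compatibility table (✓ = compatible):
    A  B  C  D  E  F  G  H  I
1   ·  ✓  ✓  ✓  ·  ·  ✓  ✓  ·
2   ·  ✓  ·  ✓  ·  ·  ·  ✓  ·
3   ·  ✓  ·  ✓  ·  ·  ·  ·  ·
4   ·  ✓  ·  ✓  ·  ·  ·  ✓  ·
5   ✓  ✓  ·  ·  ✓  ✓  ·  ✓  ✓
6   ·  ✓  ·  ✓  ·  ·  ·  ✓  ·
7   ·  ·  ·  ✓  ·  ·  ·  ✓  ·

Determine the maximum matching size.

For example, pair 1→G, 2→H, 3→D, 4→B, 5→A.
The set {2, 3, 4, 6, 7} has only 3 neighbours ({B, D, H}), so by Hall's theorem at most 5 of the 7 left vertices can be matched.

5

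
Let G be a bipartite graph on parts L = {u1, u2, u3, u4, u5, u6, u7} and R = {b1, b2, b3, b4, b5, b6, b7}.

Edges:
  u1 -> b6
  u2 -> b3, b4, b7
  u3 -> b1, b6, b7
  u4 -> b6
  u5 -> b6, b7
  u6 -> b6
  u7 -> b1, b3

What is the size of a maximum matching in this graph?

5

One maximum matching: u1–b6, u2–b4, u3–b1, u5–b7, u7–b3.
The set {u1, u4, u6} has only 1 neighbour ({b6}), so by Hall's theorem at most 5 of the 7 left vertices can be matched.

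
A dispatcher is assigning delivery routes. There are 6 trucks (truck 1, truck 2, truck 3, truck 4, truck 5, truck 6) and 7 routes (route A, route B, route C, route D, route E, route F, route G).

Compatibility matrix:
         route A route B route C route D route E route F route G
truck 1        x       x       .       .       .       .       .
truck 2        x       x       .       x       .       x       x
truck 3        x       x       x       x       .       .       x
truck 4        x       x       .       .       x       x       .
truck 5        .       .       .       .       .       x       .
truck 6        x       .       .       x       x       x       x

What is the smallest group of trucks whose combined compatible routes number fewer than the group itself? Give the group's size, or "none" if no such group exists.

A matching saturating every truck exists, for instance truck 1→route A, truck 2→route D, truck 3→route G, truck 4→route B, truck 5→route F, truck 6→route E.
By Hall's marriage theorem, this means |N(S)| ≥ |S| for every subset S, so no violating subset exists.

none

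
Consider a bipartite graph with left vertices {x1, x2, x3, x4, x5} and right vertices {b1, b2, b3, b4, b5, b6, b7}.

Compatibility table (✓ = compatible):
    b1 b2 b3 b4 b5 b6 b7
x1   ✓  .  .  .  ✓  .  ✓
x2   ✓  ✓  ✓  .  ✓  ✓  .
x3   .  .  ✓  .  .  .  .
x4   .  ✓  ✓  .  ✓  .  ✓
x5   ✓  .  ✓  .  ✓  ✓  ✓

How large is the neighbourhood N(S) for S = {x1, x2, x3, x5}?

6

The union of neighbours of {x1, x2, x3, x5} is {b1, b2, b3, b5, b6, b7}, which has 6 elements.
Since |N(S)| = 6 ≥ |S| = 4, Hall's condition holds for this subset.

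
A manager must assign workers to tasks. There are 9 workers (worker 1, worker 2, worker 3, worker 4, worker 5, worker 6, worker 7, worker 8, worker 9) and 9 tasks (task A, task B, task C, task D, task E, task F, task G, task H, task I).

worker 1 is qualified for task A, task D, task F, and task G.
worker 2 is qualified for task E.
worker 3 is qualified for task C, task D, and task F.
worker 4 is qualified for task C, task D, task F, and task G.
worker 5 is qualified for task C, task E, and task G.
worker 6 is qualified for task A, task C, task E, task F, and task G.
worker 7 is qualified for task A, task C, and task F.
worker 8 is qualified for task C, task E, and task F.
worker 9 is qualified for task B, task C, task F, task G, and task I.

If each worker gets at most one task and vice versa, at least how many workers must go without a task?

A valid assignment of size 7: worker 1→task D, worker 2→task E, worker 3→task C, worker 4→task F, worker 5→task G, worker 6→task A, worker 9→task I.
The set {worker 1, worker 2, worker 3, worker 4, worker 5, worker 6, worker 7, worker 8} has only 6 neighbours ({task A, task C, task D, task E, task F, task G}), so by Hall's theorem at most 7 of the 9 workers can be matched.
That matches 7 of the 9, leaving 2 unmatched; no matching can do better.

2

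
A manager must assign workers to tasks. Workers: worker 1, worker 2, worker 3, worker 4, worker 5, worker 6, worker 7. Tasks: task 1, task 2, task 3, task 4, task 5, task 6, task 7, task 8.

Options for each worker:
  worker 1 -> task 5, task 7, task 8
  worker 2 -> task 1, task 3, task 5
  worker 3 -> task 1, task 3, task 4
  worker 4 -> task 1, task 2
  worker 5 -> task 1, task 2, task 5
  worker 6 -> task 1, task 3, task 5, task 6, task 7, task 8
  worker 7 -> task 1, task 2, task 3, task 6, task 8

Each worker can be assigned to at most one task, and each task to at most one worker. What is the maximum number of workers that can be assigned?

7

For example, pair worker 1–task 7, worker 2–task 3, worker 3–task 4, worker 4–task 2, worker 5–task 5, worker 6–task 1, worker 7–task 8.
This saturates every worker, so 7 is the maximum.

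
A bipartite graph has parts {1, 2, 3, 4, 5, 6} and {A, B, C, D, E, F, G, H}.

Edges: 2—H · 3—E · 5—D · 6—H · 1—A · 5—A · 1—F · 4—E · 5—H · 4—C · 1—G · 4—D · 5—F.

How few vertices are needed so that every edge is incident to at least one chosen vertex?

5

A maximum matching has 5 edges (e.g. 1–G, 2–H, 3–E, 4–C, 5–F).
By König's theorem the minimum vertex cover has the same size. One such cover is {1, 3, 4, 5, H}.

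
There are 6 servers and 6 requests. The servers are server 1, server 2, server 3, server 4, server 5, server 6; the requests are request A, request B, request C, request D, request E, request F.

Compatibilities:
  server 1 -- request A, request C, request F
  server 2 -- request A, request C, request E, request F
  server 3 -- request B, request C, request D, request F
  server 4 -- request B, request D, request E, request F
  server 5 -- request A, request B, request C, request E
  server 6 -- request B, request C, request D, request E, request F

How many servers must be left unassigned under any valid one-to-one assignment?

A valid assignment of size 6: server 1–request F, server 2–request A, server 3–request D, server 4–request B, server 5–request C, server 6–request E.
This saturates every server, so 6 is the maximum.
That matches 6 of the 6, leaving 0 unmatched; no matching can do better.

0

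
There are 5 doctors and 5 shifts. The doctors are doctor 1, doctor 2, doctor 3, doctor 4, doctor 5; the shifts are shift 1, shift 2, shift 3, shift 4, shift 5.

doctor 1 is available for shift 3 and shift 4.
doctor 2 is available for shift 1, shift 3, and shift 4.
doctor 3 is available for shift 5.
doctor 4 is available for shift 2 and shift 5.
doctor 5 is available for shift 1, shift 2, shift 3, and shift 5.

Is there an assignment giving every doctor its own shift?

A valid assignment of size 5: doctor 1-shift 4, doctor 2-shift 1, doctor 3-shift 5, doctor 4-shift 2, doctor 5-shift 3.
Every doctor is matched, so this is a perfect matching.

Yes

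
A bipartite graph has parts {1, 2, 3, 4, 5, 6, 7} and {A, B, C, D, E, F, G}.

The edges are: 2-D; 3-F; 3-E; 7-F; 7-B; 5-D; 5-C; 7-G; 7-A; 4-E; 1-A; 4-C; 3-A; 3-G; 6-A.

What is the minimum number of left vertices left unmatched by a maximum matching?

1

A valid assignment of size 6: 1–A, 2–D, 3–G, 4–E, 5–C, 7–B.
The set {1, 6} has only 1 neighbour ({A}), so by Hall's theorem at most 6 of the 7 left vertices can be matched.
That matches 6 of the 7, leaving 1 unmatched; no matching can do better.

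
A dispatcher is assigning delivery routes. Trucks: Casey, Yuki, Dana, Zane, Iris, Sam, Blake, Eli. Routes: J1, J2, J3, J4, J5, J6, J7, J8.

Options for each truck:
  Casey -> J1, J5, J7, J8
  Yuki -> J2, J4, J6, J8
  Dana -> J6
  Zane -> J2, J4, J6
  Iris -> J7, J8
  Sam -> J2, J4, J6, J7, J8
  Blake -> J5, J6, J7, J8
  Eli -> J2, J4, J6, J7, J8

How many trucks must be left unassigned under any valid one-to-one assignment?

A valid assignment of size 7: Casey-J1, Yuki-J8, Dana-J6, Zane-J4, Iris-J7, Sam-J2, Blake-J5.
The set {Yuki, Dana, Zane, Iris, Sam, Eli} has only 5 neighbours ({J2, J4, J6, J7, J8}), so by Hall's theorem at most 7 of the 8 trucks can be matched.
That matches 7 of the 8, leaving 1 unmatched; no matching can do better.

1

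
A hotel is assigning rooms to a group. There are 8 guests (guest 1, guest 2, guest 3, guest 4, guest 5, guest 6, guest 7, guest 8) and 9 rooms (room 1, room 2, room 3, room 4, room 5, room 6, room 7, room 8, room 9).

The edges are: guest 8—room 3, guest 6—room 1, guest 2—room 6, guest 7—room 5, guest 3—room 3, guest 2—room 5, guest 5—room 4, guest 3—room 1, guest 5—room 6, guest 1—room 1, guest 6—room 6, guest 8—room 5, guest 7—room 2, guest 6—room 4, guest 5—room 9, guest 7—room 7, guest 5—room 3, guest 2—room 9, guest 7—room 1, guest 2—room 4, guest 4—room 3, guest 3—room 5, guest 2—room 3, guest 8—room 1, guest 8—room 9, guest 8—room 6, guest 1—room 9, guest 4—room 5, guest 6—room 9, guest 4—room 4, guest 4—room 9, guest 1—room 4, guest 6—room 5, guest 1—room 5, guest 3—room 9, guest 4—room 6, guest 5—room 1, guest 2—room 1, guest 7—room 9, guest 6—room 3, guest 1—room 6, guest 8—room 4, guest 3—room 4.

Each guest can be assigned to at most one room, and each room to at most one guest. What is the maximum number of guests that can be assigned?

One maximum matching: guest 1-room 1, guest 2-room 6, guest 3-room 5, guest 4-room 3, guest 5-room 9, guest 6-room 4, guest 7-room 2.
The set {guest 1, guest 2, guest 3, guest 4, guest 5, guest 6, guest 8} has only 6 neighbours ({room 1, room 3, room 4, room 5, room 6, room 9}), so by Hall's theorem at most 7 of the 8 guests can be matched.

7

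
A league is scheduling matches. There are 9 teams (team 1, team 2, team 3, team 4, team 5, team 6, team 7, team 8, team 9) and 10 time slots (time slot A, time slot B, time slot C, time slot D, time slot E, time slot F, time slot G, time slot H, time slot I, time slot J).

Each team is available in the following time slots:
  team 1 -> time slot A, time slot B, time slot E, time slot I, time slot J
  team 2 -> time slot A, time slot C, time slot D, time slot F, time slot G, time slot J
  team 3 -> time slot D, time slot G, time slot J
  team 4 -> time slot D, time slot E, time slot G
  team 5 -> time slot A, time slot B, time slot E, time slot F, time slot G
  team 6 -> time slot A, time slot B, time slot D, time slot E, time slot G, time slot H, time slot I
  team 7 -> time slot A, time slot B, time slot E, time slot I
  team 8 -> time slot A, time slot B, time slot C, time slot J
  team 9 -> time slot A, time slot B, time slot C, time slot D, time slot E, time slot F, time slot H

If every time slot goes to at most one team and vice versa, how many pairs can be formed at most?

For example, pair team 1–time slot I, team 2–time slot J, team 3–time slot D, team 4–time slot G, team 5–time slot E, team 6–time slot H, team 7–time slot A, team 8–time slot B, team 9–time slot C.
This saturates every team, so 9 is the maximum.

9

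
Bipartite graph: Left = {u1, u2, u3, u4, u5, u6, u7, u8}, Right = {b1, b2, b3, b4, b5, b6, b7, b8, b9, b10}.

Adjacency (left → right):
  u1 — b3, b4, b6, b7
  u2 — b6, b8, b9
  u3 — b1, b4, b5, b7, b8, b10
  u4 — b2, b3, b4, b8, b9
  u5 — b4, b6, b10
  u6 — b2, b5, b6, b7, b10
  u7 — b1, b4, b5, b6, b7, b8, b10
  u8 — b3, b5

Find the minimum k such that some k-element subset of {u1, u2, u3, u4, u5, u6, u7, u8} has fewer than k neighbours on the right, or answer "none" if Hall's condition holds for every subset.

none

A matching saturating every left vertex exists, for instance u1→b6, u2→b9, u3→b1, u4→b8, u5→b4, u6→b5, u7→b7, u8→b3.
By Hall's marriage theorem, this means |N(S)| ≥ |S| for every subset S, so no violating subset exists.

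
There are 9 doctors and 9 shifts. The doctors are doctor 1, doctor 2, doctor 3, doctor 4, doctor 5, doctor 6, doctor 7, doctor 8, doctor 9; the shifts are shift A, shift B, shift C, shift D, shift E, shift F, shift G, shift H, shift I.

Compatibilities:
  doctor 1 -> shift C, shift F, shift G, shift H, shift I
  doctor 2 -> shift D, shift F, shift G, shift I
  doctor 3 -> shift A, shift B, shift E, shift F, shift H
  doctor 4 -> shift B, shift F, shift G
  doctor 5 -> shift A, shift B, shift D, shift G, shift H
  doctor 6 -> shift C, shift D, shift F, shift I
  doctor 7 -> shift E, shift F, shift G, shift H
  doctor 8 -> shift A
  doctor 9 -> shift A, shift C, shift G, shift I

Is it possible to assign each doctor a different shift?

Yes

A valid assignment of size 9: doctor 1–shift C, doctor 2–shift F, doctor 3–shift H, doctor 4–shift B, doctor 5–shift D, doctor 6–shift I, doctor 7–shift E, doctor 8–shift A, doctor 9–shift G.
Every doctor is matched, so this is a perfect matching.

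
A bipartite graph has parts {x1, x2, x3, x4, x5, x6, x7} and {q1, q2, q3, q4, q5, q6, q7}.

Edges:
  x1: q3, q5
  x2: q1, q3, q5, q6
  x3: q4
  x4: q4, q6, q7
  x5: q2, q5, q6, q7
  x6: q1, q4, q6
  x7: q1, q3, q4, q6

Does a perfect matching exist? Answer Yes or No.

Yes

A valid assignment of size 7: x1-q3, x2-q5, x3-q4, x4-q7, x5-q2, x6-q1, x7-q6.
Every left vertex is matched, so this is a perfect matching.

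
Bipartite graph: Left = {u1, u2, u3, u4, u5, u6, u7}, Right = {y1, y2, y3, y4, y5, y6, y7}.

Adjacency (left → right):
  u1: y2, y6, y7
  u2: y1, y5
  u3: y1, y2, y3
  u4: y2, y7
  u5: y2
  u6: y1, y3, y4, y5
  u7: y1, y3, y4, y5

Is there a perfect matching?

One maximum matching: u1-y6, u2-y5, u3-y1, u4-y7, u5-y2, u6-y4, u7-y3.
Every left vertex is matched, so this is a perfect matching.

Yes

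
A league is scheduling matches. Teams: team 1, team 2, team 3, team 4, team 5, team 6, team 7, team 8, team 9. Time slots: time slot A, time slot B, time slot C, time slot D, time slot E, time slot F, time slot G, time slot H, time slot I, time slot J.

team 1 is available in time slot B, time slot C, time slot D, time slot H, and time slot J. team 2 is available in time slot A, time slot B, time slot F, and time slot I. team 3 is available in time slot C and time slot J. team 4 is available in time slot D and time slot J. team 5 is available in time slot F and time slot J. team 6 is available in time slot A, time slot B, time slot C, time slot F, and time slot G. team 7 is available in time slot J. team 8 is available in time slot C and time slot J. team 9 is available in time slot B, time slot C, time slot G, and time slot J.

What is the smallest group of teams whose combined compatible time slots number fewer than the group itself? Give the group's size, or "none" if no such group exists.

3

Take S = {team 3, team 7, team 8}. Its neighbourhood is {time slot C, time slot J}, so |N(S)| = 2 < |S| = 3.
Every subset of size less than 3 has at least as many neighbours as members, so 3 is the minimum.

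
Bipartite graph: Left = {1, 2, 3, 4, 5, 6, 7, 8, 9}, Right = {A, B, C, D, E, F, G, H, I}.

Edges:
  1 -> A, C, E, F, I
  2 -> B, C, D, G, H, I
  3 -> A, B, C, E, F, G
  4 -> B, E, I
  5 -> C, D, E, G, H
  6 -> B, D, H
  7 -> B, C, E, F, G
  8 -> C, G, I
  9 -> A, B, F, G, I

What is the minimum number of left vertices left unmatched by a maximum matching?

One maximum matching: 1→F, 2→H, 3→A, 4→I, 5→E, 6→D, 7→B, 8→C, 9→G.
This saturates every left vertex, so 9 is the maximum.
That matches 9 of the 9, leaving 0 unmatched; no matching can do better.

0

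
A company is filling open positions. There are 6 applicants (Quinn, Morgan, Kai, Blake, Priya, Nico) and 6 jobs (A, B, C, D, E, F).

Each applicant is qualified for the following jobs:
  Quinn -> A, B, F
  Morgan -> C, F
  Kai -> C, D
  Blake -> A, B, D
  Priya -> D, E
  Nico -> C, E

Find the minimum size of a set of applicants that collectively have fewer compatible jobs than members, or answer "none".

none

A matching saturating every applicant exists, for instance Quinn→B, Morgan→F, Kai→C, Blake→A, Priya→D, Nico→E.
By Hall's marriage theorem, this means |N(S)| ≥ |S| for every subset S, so no violating subset exists.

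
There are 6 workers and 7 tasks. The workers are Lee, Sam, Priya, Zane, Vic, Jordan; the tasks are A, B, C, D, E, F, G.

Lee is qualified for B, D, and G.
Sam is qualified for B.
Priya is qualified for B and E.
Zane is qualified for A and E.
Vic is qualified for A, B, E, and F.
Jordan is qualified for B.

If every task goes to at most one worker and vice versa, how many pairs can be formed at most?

5

For example, pair Lee→G, Sam→B, Priya→E, Zane→A, Vic→F.
The set {Sam, Jordan} has only 1 neighbour ({B}), so by Hall's theorem at most 5 of the 6 workers can be matched.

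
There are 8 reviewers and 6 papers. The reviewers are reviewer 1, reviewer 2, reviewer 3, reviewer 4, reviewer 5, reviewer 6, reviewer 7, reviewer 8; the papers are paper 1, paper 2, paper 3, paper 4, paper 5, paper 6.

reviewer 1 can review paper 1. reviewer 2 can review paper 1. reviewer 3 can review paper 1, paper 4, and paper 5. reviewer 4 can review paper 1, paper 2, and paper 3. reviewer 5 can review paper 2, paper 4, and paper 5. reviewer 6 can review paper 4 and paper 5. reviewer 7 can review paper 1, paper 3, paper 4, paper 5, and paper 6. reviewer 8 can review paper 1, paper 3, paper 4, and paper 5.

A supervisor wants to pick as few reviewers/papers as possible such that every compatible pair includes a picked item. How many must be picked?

{reviewer 7, paper 1, paper 2, paper 3, paper 4, paper 5} is a vertex cover of size 6: every edge has an endpoint in this set.
No smaller cover exists because reviewer 1–paper 1, reviewer 3–paper 5, reviewer 4–paper 3, reviewer 5–paper 2, reviewer 6–paper 4, reviewer 7–paper 6 is a matching of size 6, and a cover must include an endpoint of each of these disjoint edges (König's theorem).

6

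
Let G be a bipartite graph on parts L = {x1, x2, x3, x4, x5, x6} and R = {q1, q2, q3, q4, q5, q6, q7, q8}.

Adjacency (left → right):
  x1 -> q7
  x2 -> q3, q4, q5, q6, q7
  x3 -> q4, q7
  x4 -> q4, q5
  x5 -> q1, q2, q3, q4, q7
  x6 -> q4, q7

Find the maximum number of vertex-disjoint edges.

5

For example, pair x1→q7, x2→q6, x3→q4, x4→q5, x5→q1.
The set {x1, x3, x6} has only 2 neighbours ({q4, q7}), so by Hall's theorem at most 5 of the 6 left vertices can be matched.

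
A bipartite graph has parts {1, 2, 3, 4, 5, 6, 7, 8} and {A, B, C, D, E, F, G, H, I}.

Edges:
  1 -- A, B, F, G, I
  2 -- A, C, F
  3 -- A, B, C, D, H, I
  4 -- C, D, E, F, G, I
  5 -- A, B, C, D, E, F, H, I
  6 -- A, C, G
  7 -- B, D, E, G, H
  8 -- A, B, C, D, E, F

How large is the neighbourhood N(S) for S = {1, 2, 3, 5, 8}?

The union of neighbours of {1, 2, 3, 5, 8} is {A, B, C, D, E, F, G, H, I}, which has 9 elements.
Since |N(S)| = 9 ≥ |S| = 5, Hall's condition holds for this subset.

9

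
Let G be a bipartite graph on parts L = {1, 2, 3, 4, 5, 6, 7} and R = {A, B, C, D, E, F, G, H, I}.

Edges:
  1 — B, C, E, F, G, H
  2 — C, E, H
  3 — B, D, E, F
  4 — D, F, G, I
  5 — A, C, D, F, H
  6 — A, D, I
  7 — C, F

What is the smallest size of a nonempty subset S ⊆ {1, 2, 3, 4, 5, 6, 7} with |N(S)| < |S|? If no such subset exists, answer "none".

none

A matching saturating every left vertex exists, for instance 1→G, 2→E, 3→B, 4→D, 5→A, 6→I, 7→F.
By Hall's marriage theorem, this means |N(S)| ≥ |S| for every subset S, so no violating subset exists.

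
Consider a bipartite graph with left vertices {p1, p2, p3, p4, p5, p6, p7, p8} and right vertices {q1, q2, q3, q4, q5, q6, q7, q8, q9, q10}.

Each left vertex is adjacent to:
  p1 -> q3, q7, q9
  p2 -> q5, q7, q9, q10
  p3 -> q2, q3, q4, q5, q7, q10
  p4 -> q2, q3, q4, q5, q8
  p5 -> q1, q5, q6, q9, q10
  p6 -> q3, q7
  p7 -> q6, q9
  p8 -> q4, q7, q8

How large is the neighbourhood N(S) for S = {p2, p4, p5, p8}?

10

The union of neighbours of {p2, p4, p5, p8} is {q1, q2, q3, q4, q5, q6, q7, q8, q9, q10}, which has 10 elements.
Since |N(S)| = 10 ≥ |S| = 4, Hall's condition holds for this subset.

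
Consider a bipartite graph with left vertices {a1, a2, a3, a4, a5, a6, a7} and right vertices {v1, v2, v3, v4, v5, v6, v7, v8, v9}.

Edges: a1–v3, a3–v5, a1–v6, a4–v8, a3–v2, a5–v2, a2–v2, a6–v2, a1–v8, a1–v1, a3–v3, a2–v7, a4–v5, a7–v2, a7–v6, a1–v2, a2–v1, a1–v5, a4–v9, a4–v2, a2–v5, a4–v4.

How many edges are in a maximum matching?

6

One maximum matching: a1-v8, a2-v7, a3-v3, a4-v5, a5-v2, a7-v6.
The set {a5, a6} has only 1 neighbour ({v2}), so by Hall's theorem at most 6 of the 7 left vertices can be matched.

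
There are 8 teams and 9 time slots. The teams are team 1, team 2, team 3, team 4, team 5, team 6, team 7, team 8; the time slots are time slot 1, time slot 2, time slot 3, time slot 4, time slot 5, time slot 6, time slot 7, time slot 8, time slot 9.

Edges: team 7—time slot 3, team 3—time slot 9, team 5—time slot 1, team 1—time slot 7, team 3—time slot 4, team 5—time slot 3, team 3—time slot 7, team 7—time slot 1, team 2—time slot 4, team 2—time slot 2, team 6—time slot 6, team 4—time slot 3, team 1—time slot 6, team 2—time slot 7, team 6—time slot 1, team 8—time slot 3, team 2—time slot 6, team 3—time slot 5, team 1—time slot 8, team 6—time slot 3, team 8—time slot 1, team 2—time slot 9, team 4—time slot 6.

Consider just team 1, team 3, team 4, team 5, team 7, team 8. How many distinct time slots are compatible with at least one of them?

The union of neighbours of {team 1, team 3, team 4, team 5, team 7, team 8} is {time slot 1, time slot 3, time slot 4, time slot 5, time slot 6, time slot 7, time slot 8, time slot 9}, which has 8 elements.
Since |N(S)| = 8 ≥ |S| = 6, Hall's condition holds for this subset.

8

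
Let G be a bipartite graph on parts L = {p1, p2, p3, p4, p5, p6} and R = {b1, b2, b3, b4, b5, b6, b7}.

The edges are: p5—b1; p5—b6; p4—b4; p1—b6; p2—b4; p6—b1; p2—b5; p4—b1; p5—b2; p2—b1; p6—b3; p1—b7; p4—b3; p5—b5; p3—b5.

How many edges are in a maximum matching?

A valid assignment of size 6: p1→b7, p2→b1, p3→b5, p4→b4, p5→b6, p6→b3.
This saturates every left vertex, so 6 is the maximum.

6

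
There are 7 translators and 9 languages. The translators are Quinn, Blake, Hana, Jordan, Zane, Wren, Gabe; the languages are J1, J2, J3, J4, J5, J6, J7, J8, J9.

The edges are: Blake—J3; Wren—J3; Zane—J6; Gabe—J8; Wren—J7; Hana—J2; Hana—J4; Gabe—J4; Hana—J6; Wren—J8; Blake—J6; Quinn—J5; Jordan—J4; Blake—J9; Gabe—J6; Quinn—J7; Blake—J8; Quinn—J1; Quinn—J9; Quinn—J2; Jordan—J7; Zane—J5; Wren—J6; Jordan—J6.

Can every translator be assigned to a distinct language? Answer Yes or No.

Yes

For example, pair Quinn→J9, Blake→J8, Hana→J2, Jordan→J7, Zane→J5, Wren→J3, Gabe→J6.
All 7 translators are covered.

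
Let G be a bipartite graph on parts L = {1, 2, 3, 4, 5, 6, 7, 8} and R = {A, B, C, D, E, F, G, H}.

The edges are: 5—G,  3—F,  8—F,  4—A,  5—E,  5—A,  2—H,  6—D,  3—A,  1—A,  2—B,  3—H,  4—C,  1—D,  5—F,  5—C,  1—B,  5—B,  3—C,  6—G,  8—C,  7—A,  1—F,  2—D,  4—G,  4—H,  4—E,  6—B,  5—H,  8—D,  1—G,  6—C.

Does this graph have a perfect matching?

Yes

For example, pair 1→G, 2→D, 3→C, 4→H, 5→E, 6→B, 7→A, 8→F.
All 8 left vertices are covered.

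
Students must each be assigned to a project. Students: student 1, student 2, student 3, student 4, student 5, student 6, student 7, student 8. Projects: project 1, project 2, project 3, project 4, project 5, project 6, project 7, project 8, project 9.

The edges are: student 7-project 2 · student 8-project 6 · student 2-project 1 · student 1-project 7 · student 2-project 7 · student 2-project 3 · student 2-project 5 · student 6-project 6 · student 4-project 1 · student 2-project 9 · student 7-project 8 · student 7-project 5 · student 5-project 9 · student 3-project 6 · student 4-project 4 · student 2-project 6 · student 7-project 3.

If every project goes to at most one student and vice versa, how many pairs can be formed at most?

A valid assignment of size 6: student 1→project 7, student 2→project 3, student 3→project 6, student 4→project 4, student 5→project 9, student 7→project 8.
The set {student 3, student 6, student 8} has only 1 neighbour ({project 6}), so by Hall's theorem at most 6 of the 8 students can be matched.

6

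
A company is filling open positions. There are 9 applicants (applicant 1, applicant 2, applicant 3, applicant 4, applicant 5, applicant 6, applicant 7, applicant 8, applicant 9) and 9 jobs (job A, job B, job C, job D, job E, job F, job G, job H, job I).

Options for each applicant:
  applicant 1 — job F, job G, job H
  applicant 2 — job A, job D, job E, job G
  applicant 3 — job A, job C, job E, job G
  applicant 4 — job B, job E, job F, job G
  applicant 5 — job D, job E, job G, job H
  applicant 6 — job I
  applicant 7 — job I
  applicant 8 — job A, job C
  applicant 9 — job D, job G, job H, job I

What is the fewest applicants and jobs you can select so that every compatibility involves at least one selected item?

{applicant 1, applicant 2, applicant 3, applicant 4, applicant 5, applicant 8, applicant 9, job I} is a vertex cover of size 8: every edge has an endpoint in this set.
No smaller cover exists because applicant 1–job H, applicant 2–job E, applicant 3–job A, applicant 4–job F, applicant 5–job D, applicant 6–job I, applicant 8–job C, applicant 9–job G is a matching of size 8, and a cover must include an endpoint of each of these disjoint edges (König's theorem).

8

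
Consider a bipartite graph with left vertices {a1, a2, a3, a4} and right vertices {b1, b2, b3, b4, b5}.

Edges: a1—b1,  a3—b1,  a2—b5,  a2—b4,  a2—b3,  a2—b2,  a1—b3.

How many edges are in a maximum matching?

For example, pair a1–b3, a2–b4, a3–b1.
The set {a4} has only 0 neighbours (∅), so by Hall's theorem at most 3 of the 4 left vertices can be matched.

3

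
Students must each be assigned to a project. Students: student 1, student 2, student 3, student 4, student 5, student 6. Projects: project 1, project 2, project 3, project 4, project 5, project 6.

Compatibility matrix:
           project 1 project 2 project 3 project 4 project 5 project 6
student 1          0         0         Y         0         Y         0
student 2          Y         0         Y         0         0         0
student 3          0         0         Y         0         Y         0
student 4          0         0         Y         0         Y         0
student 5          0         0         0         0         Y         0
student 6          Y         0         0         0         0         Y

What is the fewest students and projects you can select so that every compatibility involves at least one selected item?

The 4 edges student 1–project 5, student 2–project 1, student 3–project 3, student 6–project 6 form a matching, so any vertex cover needs at least 4 vertices (one per matched edge).
Conversely {student 2, student 6, project 3, project 5} meets every edge and has exactly 4 vertices, so 4 is optimal.

4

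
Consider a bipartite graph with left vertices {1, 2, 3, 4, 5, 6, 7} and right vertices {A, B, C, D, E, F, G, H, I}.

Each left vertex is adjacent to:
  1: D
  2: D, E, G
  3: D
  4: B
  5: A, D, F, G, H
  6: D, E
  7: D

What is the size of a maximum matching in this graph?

One maximum matching: 1–D, 2–G, 4–B, 5–A, 6–E.
The set {1, 3, 7} has only 1 neighbour ({D}), so by Hall's theorem at most 5 of the 7 left vertices can be matched.

5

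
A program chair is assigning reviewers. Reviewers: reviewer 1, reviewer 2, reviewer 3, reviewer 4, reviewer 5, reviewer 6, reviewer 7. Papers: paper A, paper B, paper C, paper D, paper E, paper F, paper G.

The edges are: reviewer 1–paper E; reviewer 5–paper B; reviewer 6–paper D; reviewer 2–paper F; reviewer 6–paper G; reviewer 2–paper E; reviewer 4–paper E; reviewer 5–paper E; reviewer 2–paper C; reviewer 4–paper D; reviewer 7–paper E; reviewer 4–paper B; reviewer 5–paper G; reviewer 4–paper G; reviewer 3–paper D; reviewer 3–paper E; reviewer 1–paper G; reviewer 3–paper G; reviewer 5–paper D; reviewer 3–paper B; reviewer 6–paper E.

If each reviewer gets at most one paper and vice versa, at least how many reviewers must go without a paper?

2

For example, pair reviewer 1–paper E, reviewer 2–paper C, reviewer 3–paper B, reviewer 4–paper D, reviewer 5–paper G.
The set {reviewer 1, reviewer 3, reviewer 4, reviewer 5, reviewer 6, reviewer 7} has only 4 neighbours ({paper B, paper D, paper E, paper G}), so by Hall's theorem at most 5 of the 7 reviewers can be matched.
That matches 5 of the 7, leaving 2 unmatched; no matching can do better.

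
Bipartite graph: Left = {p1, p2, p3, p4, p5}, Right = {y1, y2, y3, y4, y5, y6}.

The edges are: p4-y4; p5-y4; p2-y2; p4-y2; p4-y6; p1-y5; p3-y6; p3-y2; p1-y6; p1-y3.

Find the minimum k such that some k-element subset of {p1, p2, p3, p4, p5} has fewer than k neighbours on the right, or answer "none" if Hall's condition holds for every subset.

4

Take S = {p2, p3, p4, p5}. Its neighbourhood is {y2, y4, y6}, so |N(S)| = 3 < |S| = 4.
Every subset of size less than 4 has at least as many neighbours as members, so 4 is the minimum.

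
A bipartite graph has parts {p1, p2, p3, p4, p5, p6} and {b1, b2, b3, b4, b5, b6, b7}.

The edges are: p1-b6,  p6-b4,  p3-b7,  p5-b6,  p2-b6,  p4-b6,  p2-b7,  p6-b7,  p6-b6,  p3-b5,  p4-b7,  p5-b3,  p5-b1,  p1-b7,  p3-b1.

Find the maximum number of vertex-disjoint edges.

A valid assignment of size 5: p1-b7, p2-b6, p3-b5, p5-b3, p6-b4.
The set {p1, p2, p4} has only 2 neighbours ({b6, b7}), so by Hall's theorem at most 5 of the 6 left vertices can be matched.

5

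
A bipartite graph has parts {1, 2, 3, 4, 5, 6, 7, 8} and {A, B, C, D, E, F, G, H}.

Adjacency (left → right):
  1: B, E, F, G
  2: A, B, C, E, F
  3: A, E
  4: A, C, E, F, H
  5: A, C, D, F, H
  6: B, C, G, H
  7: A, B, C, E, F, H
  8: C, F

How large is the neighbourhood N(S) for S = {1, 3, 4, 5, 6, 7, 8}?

The union of neighbours of {1, 3, 4, 5, 6, 7, 8} is {A, B, C, D, E, F, G, H}, which has 8 elements.
Since |N(S)| = 8 ≥ |S| = 7, Hall's condition holds for this subset.

8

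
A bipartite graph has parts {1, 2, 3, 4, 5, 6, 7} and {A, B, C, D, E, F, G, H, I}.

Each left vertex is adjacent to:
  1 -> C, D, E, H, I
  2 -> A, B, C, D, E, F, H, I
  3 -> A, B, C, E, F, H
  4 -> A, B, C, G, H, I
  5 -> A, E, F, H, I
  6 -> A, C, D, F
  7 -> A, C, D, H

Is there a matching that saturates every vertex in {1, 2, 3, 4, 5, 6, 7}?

Yes

For example, pair 1-D, 2-H, 3-E, 4-G, 5-A, 6-F, 7-C.
All 7 left vertices are covered.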